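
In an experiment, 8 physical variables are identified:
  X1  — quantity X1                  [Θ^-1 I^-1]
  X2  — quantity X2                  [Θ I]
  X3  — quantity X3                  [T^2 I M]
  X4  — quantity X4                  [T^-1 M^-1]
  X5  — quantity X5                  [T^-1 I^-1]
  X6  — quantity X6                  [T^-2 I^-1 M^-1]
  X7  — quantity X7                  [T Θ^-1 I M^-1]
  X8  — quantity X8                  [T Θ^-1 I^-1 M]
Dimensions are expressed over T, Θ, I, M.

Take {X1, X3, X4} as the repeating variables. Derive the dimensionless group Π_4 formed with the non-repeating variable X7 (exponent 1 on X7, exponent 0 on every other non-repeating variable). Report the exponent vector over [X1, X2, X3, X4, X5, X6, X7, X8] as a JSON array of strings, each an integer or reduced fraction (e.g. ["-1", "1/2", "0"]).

Dimensional matrix (T×Θ×I×M by X1×X2×X3×X4×X5×X6×X7×X8):
  T: [ 0  0  2 -1 -1 -2  1  1]
  Θ: [-1  1  0  0  0  0 -1 -1]
  I: [-1  1  1  0 -1 -1  1 -1]
  M: [ 0  0  1 -1  0 -1 -1  1]
RREF → pivots at {X1,X3,X4} ⇒ r = 3
Repeat: X1,X3,X4; free: X2,X5,X6,X7,X8
RREF:
  r0: [   1   -1    0    0    0    0    1    1]
  r1: [   0    0    1    0   -1   -1    2    0]
  r2: [   0    0    0    1   -1    0    3   -1]
  r3: [   0    0    0    0    0    0    0    0]
Fix exponent of X7 at 1, X2 at 0, X5 at 0, X6 at 0, X8 at 0; solve each RREF row for its pivot's exponent:
  r0: exp(X1) + (1)·1 = 0 ⇒ exp(X1) = -1
  r1: exp(X3) + (2)·1 = 0 ⇒ exp(X3) = -2
  r2: exp(X4) + (3)·1 = 0 ⇒ exp(X4) = -3
Π_4 = X1^-1 · X3^-2 · X4^-3 · X7

["-1", "0", "-2", "-3", "0", "0", "1", "0"]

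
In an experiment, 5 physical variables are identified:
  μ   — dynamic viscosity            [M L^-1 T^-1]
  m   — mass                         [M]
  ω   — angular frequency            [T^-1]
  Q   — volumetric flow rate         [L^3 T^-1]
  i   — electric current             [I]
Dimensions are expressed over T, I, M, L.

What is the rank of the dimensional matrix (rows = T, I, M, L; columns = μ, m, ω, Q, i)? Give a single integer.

Exponent matrix [T,I,M,L] × [μ,m,ω,Q,i]:
  T: [-1  0 -1 -1  0]
  I: [ 0  0  0  0  1]
  M: [ 1  1  0  0  0]
  L: [-1  0  0  3  0]
Row reduction gives pivot columns μ,m,ω,i; rank = 4

4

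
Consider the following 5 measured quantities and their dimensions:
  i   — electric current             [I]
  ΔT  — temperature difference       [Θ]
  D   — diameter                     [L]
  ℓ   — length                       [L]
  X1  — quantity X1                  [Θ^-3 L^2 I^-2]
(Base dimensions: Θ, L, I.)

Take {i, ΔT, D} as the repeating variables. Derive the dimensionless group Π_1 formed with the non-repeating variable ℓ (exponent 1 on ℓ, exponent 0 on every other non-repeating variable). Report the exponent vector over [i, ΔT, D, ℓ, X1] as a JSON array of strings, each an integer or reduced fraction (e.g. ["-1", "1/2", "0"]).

["0", "0", "-1", "1", "0"]

Write exponents as rows Θ,L,I / cols i,ΔT,D,ℓ,X1:
  Θ: [ 0  1  0  0 -3]
  L: [ 0  0  1  1  2]
  I: [ 1  0  0  0 -2]
Row reduction gives pivot columns i,ΔT,D; rank = 3
Repeat: i,ΔT,D; free: ℓ,X1
RREF:
  r0: [   1    0    0    0   -2]
  r1: [   0    1    0    0   -3]
  r2: [   0    0    1    1    2]
Fix exponent of ℓ at 1, X1 at 0; solve each RREF row for its pivot's exponent:
  r0: exp(i) + (0)·1 = 0 ⇒ exp(i) = 0
  r1: exp(ΔT) + (0)·1 = 0 ⇒ exp(ΔT) = 0
  r2: exp(D) + (1)·1 = 0 ⇒ exp(D) = -1
Π_1 = D^-1 · ℓ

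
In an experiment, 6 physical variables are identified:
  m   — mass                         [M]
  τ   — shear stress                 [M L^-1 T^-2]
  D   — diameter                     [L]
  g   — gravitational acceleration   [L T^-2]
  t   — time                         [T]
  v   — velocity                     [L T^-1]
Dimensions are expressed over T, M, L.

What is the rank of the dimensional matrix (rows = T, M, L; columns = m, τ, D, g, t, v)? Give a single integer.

Write exponents as rows T,M,L / cols m,τ,D,g,t,v:
  T: [ 0 -2  0 -2  1 -1]
  M: [ 1  1  0  0  0  0]
  L: [ 0 -1  1  1  0  1]
RREF → pivots at {m,τ,D} ⇒ r = 3

3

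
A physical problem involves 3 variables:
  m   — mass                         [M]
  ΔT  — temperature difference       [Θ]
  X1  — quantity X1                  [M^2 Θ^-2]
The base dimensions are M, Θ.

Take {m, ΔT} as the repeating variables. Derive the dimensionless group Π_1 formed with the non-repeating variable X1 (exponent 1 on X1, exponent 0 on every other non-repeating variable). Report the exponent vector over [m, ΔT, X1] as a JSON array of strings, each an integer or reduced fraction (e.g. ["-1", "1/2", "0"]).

Exponent matrix [M,Θ] × [m,ΔT,X1]:
  M: [ 1  0  2]
  Θ: [ 0  1 -2]
Row reduction gives pivot columns m,ΔT; rank = 2
Repeat: m,ΔT; free: X1
RREF:
  r0: [   1    0    2]
  r1: [   0    1   -2]
Fix exponent of X1 at 1; solve each RREF row for its pivot's exponent:
  r0: exp(m) + (2)·1 = 0 ⇒ exp(m) = -2
  r1: exp(ΔT) + (-2)·1 = 0 ⇒ exp(ΔT) = 2
Π_1 = m^-2 · ΔT^2 · X1

["-2", "2", "1"]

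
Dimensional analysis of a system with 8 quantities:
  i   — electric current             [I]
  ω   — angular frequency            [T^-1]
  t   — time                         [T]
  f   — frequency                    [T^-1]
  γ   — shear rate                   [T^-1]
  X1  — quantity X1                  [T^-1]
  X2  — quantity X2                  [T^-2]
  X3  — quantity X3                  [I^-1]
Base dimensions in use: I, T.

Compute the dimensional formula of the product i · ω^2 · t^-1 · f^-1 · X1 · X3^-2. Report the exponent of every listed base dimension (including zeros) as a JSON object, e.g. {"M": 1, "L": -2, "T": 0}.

{"I": 3, "T": -3}

Write exponents as rows I,T / cols i,ω,t,f,γ,X1,X2,X3:
  I: [ 1  0  0  0  0  0  0 -1]
  T: [ 0 -1  1 -1 -1 -1 -2  0]
  [I]: (1)·1+(2)·0+(-1)·0+(-1)·0+(1)·0+(-2)·-1 = 3
  [T]: (1)·0+(2)·-1+(-1)·1+(-1)·-1+(1)·-1+(-2)·0 = -3
⇒ I^3 T^-3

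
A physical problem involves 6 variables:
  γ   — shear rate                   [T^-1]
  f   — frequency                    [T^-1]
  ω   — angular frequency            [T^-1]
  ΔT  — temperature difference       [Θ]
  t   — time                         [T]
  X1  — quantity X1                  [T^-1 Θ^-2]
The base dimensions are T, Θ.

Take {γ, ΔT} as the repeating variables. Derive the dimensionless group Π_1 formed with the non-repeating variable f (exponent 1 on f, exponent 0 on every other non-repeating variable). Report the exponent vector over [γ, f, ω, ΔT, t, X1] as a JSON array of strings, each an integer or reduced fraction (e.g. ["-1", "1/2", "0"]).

Exponent matrix [T,Θ] × [γ,f,ω,ΔT,t,X1]:
  T: [-1 -1 -1  0  1 -1]
  Θ: [ 0  0  0  1  0 -2]
Echelon form has 2 nonzero rows (pivots: γ,ΔT)
Pivot set = {γ,ΔT}, free = {f,ω,t,X1}
RREF:
  r0: [   1    1    1    0   -1    1]
  r1: [   0    0    0    1    0   -2]
Fix exponent of f at 1, ω at 0, t at 0, X1 at 0; solve each RREF row for its pivot's exponent:
  r0: exp(γ) + (1)·1 = 0 ⇒ exp(γ) = -1
  r1: exp(ΔT) + (0)·1 = 0 ⇒ exp(ΔT) = 0
Π_1 = γ^-1 · f

["-1", "1", "0", "0", "0", "0"]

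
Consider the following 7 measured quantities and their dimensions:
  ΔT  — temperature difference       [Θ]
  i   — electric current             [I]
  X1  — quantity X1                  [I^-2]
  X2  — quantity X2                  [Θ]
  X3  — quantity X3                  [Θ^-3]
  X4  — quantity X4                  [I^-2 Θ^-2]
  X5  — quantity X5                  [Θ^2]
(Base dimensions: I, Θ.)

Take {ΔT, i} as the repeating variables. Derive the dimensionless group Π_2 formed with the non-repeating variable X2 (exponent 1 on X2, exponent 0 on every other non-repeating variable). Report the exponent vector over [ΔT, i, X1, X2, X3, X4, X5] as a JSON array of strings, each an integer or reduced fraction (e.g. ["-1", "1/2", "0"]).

Write exponents as rows I,Θ / cols ΔT,i,X1,X2,X3,X4,X5:
  I: [ 0  1 -2  0  0 -2  0]
  Θ: [ 1  0  0  1 -3 -2  2]
Echelon form has 2 nonzero rows (pivots: ΔT,i)
Repeat: ΔT,i; free: X1,X2,X3,X4,X5
RREF:
  r0: [   1    0    0    1   -3   -2    2]
  r1: [   0    1   -2    0    0   -2    0]
Fix exponent of X2 at 1, X1 at 0, X3 at 0, X4 at 0, X5 at 0; solve each RREF row for its pivot's exponent:
  r0: exp(ΔT) + (1)·1 = 0 ⇒ exp(ΔT) = -1
  r1: exp(i) + (0)·1 = 0 ⇒ exp(i) = 0
Π_2 = ΔT^-1 · X2

["-1", "0", "0", "1", "0", "0", "0"]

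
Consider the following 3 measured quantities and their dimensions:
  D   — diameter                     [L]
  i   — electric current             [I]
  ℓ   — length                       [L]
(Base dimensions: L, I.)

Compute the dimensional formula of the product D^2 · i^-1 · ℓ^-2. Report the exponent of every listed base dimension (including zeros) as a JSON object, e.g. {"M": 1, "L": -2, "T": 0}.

{"L": 0, "I": -1}

Dimensional matrix (L×I by D×i×ℓ):
  L: [ 1  0  1]
  I: [ 0  1  0]
  [L]: (2)·1+(-1)·0+(-2)·1 = 0
  [I]: (2)·0+(-1)·1+(-2)·0 = -1
⇒ I^-1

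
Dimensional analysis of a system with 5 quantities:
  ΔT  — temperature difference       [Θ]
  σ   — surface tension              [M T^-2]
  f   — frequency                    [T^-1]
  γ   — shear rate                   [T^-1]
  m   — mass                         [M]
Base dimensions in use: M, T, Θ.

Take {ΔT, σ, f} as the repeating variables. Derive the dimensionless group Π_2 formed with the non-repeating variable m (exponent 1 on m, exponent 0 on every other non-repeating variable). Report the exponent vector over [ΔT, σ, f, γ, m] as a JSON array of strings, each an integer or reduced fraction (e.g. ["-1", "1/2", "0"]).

["0", "-1", "2", "0", "1"]

Exponent matrix [M,T,Θ] × [ΔT,σ,f,γ,m]:
  M: [ 0  1  0  0  1]
  T: [ 0 -2 -1 -1  0]
  Θ: [ 1  0  0  0  0]
Row reduction gives pivot columns ΔT,σ,f; rank = 3
Pivot set = {ΔT,σ,f}, free = {γ,m}
RREF:
  r0: [   1    0    0    0    0]
  r1: [   0    1    0    0    1]
  r2: [   0    0    1    1   -2]
Fix exponent of m at 1, γ at 0; solve each RREF row for its pivot's exponent:
  r0: exp(ΔT) + (0)·1 = 0 ⇒ exp(ΔT) = 0
  r1: exp(σ) + (1)·1 = 0 ⇒ exp(σ) = -1
  r2: exp(f) + (-2)·1 = 0 ⇒ exp(f) = 2
Π_2 = σ^-1 · f^2 · m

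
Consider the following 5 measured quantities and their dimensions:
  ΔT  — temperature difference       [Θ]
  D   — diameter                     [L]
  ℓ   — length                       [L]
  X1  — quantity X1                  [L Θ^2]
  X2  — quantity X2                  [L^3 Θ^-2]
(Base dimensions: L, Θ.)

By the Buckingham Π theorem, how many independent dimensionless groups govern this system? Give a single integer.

3

Write exponents as rows L,Θ / cols ΔT,D,ℓ,X1,X2:
  L: [ 0  1  1  1  3]
  Θ: [ 1  0  0  2 -2]
Echelon form has 2 nonzero rows (pivots: ΔT,D)
n=5, r=2 ⇒ 3 dimensionless groups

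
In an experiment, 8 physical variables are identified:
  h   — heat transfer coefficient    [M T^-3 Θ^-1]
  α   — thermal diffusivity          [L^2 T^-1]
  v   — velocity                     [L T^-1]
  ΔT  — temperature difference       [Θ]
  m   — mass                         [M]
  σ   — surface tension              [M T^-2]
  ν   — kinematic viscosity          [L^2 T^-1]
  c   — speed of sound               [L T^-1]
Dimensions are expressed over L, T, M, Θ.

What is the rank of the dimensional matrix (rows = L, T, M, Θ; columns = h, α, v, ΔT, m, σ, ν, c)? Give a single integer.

4

Dimensional matrix (L×T×M×Θ by h×α×v×ΔT×m×σ×ν×c):
  L: [ 0  2  1  0  0  0  2  1]
  T: [-3 -1 -1  0  0 -2 -1 -1]
  M: [ 1  0  0  0  1  1  0  0]
  Θ: [-1  0  0  1  0  0  0  0]
RREF → pivots at {h,α,v,ΔT} ⇒ r = 4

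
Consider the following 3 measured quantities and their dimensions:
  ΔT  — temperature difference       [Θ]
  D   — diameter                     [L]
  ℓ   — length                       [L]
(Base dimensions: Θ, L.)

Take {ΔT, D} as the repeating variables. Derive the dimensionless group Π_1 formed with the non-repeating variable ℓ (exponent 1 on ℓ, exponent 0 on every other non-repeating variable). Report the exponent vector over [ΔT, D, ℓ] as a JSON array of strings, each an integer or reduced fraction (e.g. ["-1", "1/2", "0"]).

Exponent matrix [Θ,L] × [ΔT,D,ℓ]:
  Θ: [ 1  0  0]
  L: [ 0  1  1]
Echelon form has 2 nonzero rows (pivots: ΔT,D)
Pivot set = {ΔT,D}, free = {ℓ}
RREF:
  r0: [   1    0    0]
  r1: [   0    1    1]
Fix exponent of ℓ at 1; solve each RREF row for its pivot's exponent:
  r0: exp(ΔT) + (0)·1 = 0 ⇒ exp(ΔT) = 0
  r1: exp(D) + (1)·1 = 0 ⇒ exp(D) = -1
Π_1 = D^-1 · ℓ

["0", "-1", "1"]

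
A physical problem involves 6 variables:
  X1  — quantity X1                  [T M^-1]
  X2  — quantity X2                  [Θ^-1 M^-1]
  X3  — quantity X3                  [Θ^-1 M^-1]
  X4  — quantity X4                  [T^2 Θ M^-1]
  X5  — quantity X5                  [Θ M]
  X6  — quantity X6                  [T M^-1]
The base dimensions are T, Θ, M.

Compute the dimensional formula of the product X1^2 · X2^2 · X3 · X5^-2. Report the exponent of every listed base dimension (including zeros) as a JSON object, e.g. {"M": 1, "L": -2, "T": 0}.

{"T": 2, "Θ": -5, "M": -7}

Exponent matrix [T,Θ,M] × [X1,X2,X3,X4,X5,X6]:
  T: [ 1  0  0  2  0  1]
  Θ: [ 0 -1 -1  1  1  0]
  M: [-1 -1 -1 -1  1 -1]
  [T]: (2)·1+(2)·0+(1)·0+(-2)·0 = 2
  [Θ]: (2)·0+(2)·-1+(1)·-1+(-2)·1 = -5
  [M]: (2)·-1+(2)·-1+(1)·-1+(-2)·1 = -7
⇒ T^2 Θ^-5 M^-7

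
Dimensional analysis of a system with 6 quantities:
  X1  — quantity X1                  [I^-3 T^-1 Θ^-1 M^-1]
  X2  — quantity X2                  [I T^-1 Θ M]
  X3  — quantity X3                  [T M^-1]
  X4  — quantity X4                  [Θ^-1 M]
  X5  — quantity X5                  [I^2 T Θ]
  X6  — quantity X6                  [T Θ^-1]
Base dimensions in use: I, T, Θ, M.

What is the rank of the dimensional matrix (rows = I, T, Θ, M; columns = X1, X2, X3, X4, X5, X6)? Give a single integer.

Dimensional matrix (I×T×Θ×M by X1×X2×X3×X4×X5×X6):
  I: [-3  1  0  0  2  0]
  T: [-1 -1  1  0  1  1]
  Θ: [-1  1  0 -1  1 -1]
  M: [-1  1 -1  1  0  0]
RREF → pivots at {X1,X2,X3} ⇒ r = 3

3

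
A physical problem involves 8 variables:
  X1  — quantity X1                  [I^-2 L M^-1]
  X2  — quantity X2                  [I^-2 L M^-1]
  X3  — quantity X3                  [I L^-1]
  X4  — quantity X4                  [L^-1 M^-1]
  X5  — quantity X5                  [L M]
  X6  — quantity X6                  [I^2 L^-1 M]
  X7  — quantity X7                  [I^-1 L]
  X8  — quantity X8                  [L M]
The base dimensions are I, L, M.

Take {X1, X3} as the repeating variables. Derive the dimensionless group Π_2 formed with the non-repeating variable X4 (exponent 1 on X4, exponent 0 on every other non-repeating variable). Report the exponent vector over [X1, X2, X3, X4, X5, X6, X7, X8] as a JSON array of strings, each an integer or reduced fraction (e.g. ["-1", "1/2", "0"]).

["-1", "0", "-2", "1", "0", "0", "0", "0"]

Exponent matrix [I,L,M] × [X1,X2,X3,X4,X5,X6,X7,X8]:
  I: [-2 -2  1  0  0  2 -1  0]
  L: [ 1  1 -1 -1  1 -1  1  1]
  M: [-1 -1  0 -1  1  1  0  1]
Row reduction gives pivot columns X1,X3; rank = 2
Pivot set = {X1,X3}, free = {X2,X4,X5,X6,X7,X8}
RREF:
  r0: [   1    1    0    1   -1   -1    0   -1]
  r1: [   0    0    1    2   -2    0   -1   -2]
  r2: [   0    0    0    0    0    0    0    0]
Fix exponent of X4 at 1, X2 at 0, X5 at 0, X6 at 0, X7 at 0, X8 at 0; solve each RREF row for its pivot's exponent:
  r0: exp(X1) + (1)·1 = 0 ⇒ exp(X1) = -1
  r1: exp(X3) + (2)·1 = 0 ⇒ exp(X3) = -2
Π_2 = X1^-1 · X3^-2 · X4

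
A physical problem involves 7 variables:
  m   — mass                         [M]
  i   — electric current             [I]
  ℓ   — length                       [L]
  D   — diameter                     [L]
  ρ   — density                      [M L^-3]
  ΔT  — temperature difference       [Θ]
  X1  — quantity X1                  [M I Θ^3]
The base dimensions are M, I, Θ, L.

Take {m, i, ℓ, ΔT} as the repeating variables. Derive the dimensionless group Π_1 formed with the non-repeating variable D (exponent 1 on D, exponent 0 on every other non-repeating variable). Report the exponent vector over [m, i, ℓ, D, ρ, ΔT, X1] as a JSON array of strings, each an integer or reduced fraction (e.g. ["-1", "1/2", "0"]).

Exponent matrix [M,I,Θ,L] × [m,i,ℓ,D,ρ,ΔT,X1]:
  M: [ 1  0  0  0  1  0  1]
  I: [ 0  1  0  0  0  0  1]
  Θ: [ 0  0  0  0  0  1  3]
  L: [ 0  0  1  1 -3  0  0]
Echelon form has 4 nonzero rows (pivots: m,i,ℓ,ΔT)
Repeat: m,i,ℓ,ΔT; free: D,ρ,X1
RREF:
  r0: [   1    0    0    0    1    0    1]
  r1: [   0    1    0    0    0    0    1]
  r2: [   0    0    1    1   -3    0    0]
  r3: [   0    0    0    0    0    1    3]
Fix exponent of D at 1, ρ at 0, X1 at 0; solve each RREF row for its pivot's exponent:
  r0: exp(m) + (0)·1 = 0 ⇒ exp(m) = 0
  r1: exp(i) + (0)·1 = 0 ⇒ exp(i) = 0
  r2: exp(ℓ) + (1)·1 = 0 ⇒ exp(ℓ) = -1
  r3: exp(ΔT) + (0)·1 = 0 ⇒ exp(ΔT) = 0
Π_1 = ℓ^-1 · D

["0", "0", "-1", "1", "0", "0", "0"]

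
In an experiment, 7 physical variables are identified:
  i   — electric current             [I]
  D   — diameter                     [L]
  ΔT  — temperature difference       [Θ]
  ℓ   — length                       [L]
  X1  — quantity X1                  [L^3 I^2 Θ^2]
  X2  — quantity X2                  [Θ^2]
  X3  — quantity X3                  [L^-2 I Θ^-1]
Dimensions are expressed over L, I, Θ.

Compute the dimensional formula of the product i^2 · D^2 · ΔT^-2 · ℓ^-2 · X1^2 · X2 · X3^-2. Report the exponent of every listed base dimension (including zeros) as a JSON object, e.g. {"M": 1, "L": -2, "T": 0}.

Dimensional matrix (L×I×Θ by i×D×ΔT×ℓ×X1×X2×X3):
  L: [ 0  1  0  1  3  0 -2]
  I: [ 1  0  0  0  2  0  1]
  Θ: [ 0  0  1  0  2  2 -1]
  [L]: (2)·0+(2)·1+(-2)·0+(-2)·1+(2)·3+(1)·0+(-2)·-2 = 10
  [I]: (2)·1+(2)·0+(-2)·0+(-2)·0+(2)·2+(1)·0+(-2)·1 = 4
  [Θ]: (2)·0+(2)·0+(-2)·1+(-2)·0+(2)·2+(1)·2+(-2)·-1 = 6
⇒ L^10 I^4 Θ^6

{"L": 10, "I": 4, "Θ": 6}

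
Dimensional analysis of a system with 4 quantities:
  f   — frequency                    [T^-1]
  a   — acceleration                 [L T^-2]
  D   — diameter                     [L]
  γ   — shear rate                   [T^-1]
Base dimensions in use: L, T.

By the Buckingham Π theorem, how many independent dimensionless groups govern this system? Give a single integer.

Write exponents as rows L,T / cols f,a,D,γ:
  L: [ 0  1  1  0]
  T: [-1 -2  0 -1]
RREF → pivots at {f,a} ⇒ r = 2
n=4, r=2 ⇒ 2 dimensionless groups

2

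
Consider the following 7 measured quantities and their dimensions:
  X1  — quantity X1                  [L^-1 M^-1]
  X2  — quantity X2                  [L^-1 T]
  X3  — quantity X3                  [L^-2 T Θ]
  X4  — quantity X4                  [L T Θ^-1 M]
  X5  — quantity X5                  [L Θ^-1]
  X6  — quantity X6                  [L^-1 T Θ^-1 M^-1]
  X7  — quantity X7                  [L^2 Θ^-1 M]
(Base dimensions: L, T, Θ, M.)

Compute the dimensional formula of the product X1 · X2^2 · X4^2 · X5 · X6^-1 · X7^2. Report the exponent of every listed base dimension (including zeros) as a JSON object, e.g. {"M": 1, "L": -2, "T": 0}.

{"L": 5, "T": 3, "Θ": -4, "M": 4}

Exponent matrix [L,T,Θ,M] × [X1,X2,X3,X4,X5,X6,X7]:
  L: [-1 -1 -2  1  1 -1  2]
  T: [ 0  1  1  1  0  1  0]
  Θ: [ 0  0  1 -1 -1 -1 -1]
  M: [-1  0  0  1  0 -1  1]
  [L]: (1)·-1+(2)·-1+(2)·1+(1)·1+(-1)·-1+(2)·2 = 5
  [T]: (1)·0+(2)·1+(2)·1+(1)·0+(-1)·1+(2)·0 = 3
  [Θ]: (1)·0+(2)·0+(2)·-1+(1)·-1+(-1)·-1+(2)·-1 = -4
  [M]: (1)·-1+(2)·0+(2)·1+(1)·0+(-1)·-1+(2)·1 = 4
⇒ L^5 T^3 Θ^-4 M^4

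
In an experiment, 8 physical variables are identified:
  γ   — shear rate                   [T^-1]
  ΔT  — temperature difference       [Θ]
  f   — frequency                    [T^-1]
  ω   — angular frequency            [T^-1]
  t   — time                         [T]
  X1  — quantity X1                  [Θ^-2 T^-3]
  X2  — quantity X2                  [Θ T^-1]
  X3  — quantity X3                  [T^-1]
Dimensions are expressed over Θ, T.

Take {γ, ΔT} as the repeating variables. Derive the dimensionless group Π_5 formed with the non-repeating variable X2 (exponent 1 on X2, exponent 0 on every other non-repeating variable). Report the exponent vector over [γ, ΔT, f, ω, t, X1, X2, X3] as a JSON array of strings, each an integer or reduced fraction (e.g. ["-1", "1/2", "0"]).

["-1", "-1", "0", "0", "0", "0", "1", "0"]

Write exponents as rows Θ,T / cols γ,ΔT,f,ω,t,X1,X2,X3:
  Θ: [ 0  1  0  0  0 -2  1  0]
  T: [-1  0 -1 -1  1 -3 -1 -1]
RREF → pivots at {γ,ΔT} ⇒ r = 2
Repeat: γ,ΔT; free: f,ω,t,X1,X2,X3
RREF:
  r0: [   1    0    1    1   -1    3    1    1]
  r1: [   0    1    0    0    0   -2    1    0]
Fix exponent of X2 at 1, f at 0, ω at 0, t at 0, X1 at 0, X3 at 0; solve each RREF row for its pivot's exponent:
  r0: exp(γ) + (1)·1 = 0 ⇒ exp(γ) = -1
  r1: exp(ΔT) + (1)·1 = 0 ⇒ exp(ΔT) = -1
Π_5 = γ^-1 · ΔT^-1 · X2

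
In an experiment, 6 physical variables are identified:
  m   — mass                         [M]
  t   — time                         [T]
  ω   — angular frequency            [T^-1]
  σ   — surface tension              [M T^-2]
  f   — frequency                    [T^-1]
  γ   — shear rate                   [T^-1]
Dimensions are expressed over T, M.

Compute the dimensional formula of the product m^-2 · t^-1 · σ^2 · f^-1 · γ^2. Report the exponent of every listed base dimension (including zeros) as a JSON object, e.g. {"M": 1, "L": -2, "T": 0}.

Exponent matrix [T,M] × [m,t,ω,σ,f,γ]:
  T: [ 0  1 -1 -2 -1 -1]
  M: [ 1  0  0  1  0  0]
  [T]: (-2)·0+(-1)·1+(2)·-2+(-1)·-1+(2)·-1 = -6
  [M]: (-2)·1+(-1)·0+(2)·1+(-1)·0+(2)·0 = 0
⇒ T^-6

{"T": -6, "M": 0}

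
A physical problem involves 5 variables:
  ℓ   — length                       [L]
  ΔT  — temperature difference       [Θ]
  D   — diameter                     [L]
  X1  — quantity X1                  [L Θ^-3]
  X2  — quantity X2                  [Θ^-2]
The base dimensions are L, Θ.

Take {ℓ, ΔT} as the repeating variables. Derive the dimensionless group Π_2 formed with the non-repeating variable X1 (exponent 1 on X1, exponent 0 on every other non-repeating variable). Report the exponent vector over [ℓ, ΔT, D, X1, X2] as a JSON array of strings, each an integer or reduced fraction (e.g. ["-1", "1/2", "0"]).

Dimensional matrix (L×Θ by ℓ×ΔT×D×X1×X2):
  L: [ 1  0  1  1  0]
  Θ: [ 0  1  0 -3 -2]
RREF → pivots at {ℓ,ΔT} ⇒ r = 2
Pivot set = {ℓ,ΔT}, free = {D,X1,X2}
RREF:
  r0: [   1    0    1    1    0]
  r1: [   0    1    0   -3   -2]
Fix exponent of X1 at 1, D at 0, X2 at 0; solve each RREF row for its pivot's exponent:
  r0: exp(ℓ) + (1)·1 = 0 ⇒ exp(ℓ) = -1
  r1: exp(ΔT) + (-3)·1 = 0 ⇒ exp(ΔT) = 3
Π_2 = ℓ^-1 · ΔT^3 · X1

["-1", "3", "0", "1", "0"]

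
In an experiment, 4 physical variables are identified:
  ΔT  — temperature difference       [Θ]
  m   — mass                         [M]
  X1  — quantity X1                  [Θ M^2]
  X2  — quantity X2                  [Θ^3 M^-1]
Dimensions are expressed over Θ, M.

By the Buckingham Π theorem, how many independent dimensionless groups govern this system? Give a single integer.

2

Exponent matrix [Θ,M] × [ΔT,m,X1,X2]:
  Θ: [ 1  0  1  3]
  M: [ 0  1  2 -1]
RREF → pivots at {ΔT,m} ⇒ r = 2
4 vars − rank 2 = 2 Π groups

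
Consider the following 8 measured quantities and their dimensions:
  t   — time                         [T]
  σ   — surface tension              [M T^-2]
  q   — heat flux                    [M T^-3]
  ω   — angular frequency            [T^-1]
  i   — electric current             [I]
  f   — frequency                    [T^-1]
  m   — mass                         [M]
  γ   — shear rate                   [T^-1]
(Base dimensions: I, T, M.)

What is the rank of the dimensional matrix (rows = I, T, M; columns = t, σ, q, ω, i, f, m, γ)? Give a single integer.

Exponent matrix [I,T,M] × [t,σ,q,ω,i,f,m,γ]:
  I: [ 0  0  0  0  1  0  0  0]
  T: [ 1 -2 -3 -1  0 -1  0 -1]
  M: [ 0  1  1  0  0  0  1  0]
Row reduction gives pivot columns t,σ,i; rank = 3

3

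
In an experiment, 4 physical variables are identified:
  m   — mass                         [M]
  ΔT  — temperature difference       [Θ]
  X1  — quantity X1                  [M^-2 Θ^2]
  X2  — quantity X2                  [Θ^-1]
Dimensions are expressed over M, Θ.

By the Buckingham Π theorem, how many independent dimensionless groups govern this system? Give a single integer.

Write exponents as rows M,Θ / cols m,ΔT,X1,X2:
  M: [ 1  0 -2  0]
  Θ: [ 0  1  2 -1]
Echelon form has 2 nonzero rows (pivots: m,ΔT)
Π count = n − r = 4 − 2 = 2

2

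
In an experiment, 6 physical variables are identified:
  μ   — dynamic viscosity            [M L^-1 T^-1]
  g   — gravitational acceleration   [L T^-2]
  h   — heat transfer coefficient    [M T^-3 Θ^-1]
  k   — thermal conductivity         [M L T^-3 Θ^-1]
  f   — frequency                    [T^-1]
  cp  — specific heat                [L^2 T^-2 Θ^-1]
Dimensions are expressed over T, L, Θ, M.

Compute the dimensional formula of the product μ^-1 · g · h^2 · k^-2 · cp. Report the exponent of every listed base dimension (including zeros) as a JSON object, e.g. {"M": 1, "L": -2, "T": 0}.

{"T": -3, "L": 2, "Θ": -1, "M": -1}

Exponent matrix [T,L,Θ,M] × [μ,g,h,k,f,cp]:
  T: [-1 -2 -3 -3 -1 -2]
  L: [-1  1  0  1  0  2]
  Θ: [ 0  0 -1 -1  0 -1]
  M: [ 1  0  1  1  0  0]
  [T]: (-1)·-1+(1)·-2+(2)·-3+(-2)·-3+(1)·-2 = -3
  [L]: (-1)·-1+(1)·1+(2)·0+(-2)·1+(1)·2 = 2
  [Θ]: (-1)·0+(1)·0+(2)·-1+(-2)·-1+(1)·-1 = -1
  [M]: (-1)·1+(1)·0+(2)·1+(-2)·1+(1)·0 = -1
⇒ T^-3 L^2 Θ^-1 M^-1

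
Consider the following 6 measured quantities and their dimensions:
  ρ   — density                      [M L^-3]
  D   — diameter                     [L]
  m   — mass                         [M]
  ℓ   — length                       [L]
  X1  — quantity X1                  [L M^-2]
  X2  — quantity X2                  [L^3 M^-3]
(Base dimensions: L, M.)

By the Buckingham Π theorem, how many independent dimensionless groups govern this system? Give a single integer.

Write exponents as rows L,M / cols ρ,D,m,ℓ,X1,X2:
  L: [-3  1  0  1  1  3]
  M: [ 1  0  1  0 -2 -3]
RREF → pivots at {ρ,D} ⇒ r = 2
Π count = n − r = 6 − 2 = 4

4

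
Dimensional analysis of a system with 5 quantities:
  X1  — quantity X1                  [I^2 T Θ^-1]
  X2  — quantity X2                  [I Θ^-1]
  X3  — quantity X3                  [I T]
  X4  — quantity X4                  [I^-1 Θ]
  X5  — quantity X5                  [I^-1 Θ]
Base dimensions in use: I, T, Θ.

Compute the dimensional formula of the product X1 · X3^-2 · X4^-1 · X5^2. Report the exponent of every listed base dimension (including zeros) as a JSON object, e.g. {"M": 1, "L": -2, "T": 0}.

{"I": -1, "T": -1, "Θ": 0}

Write exponents as rows I,T,Θ / cols X1,X2,X3,X4,X5:
  I: [ 2  1  1 -1 -1]
  T: [ 1  0  1  0  0]
  Θ: [-1 -1  0  1  1]
  [I]: (1)·2+(-2)·1+(-1)·-1+(2)·-1 = -1
  [T]: (1)·1+(-2)·1+(-1)·0+(2)·0 = -1
  [Θ]: (1)·-1+(-2)·0+(-1)·1+(2)·1 = 0
⇒ I^-1 T^-1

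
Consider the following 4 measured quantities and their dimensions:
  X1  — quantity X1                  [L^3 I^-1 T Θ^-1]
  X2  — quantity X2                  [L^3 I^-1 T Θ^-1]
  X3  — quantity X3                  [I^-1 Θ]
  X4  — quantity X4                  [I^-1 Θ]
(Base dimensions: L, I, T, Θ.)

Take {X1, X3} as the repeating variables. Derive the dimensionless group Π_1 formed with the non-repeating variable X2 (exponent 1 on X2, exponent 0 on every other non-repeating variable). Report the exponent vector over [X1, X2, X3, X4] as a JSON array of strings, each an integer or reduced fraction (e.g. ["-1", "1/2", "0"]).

Write exponents as rows L,I,T,Θ / cols X1,X2,X3,X4:
  L: [ 3  3  0  0]
  I: [-1 -1 -1 -1]
  T: [ 1  1  0  0]
  Θ: [-1 -1  1  1]
Row reduction gives pivot columns X1,X3; rank = 2
Pivot set = {X1,X3}, free = {X2,X4}
RREF:
  r0: [   1    1    0    0]
  r1: [   0    0    1    1]
  r2: [   0    0    0    0]
  r3: [   0    0    0    0]
Fix exponent of X2 at 1, X4 at 0; solve each RREF row for its pivot's exponent:
  r0: exp(X1) + (1)·1 = 0 ⇒ exp(X1) = -1
  r1: exp(X3) + (0)·1 = 0 ⇒ exp(X3) = 0
Π_1 = X1^-1 · X2

["-1", "1", "0", "0"]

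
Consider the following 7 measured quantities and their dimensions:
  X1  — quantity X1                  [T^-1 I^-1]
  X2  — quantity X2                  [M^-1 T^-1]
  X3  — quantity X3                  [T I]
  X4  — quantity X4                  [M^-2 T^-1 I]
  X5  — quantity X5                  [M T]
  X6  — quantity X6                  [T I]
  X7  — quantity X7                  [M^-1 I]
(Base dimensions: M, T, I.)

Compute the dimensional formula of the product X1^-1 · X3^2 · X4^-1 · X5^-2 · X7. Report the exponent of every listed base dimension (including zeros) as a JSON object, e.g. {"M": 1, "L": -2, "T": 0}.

{"M": -1, "T": 2, "I": 3}

Dimensional matrix (M×T×I by X1×X2×X3×X4×X5×X6×X7):
  M: [ 0 -1  0 -2  1  0 -1]
  T: [-1 -1  1 -1  1  1  0]
  I: [-1  0  1  1  0  1  1]
  [M]: (-1)·0+(2)·0+(-1)·-2+(-2)·1+(1)·-1 = -1
  [T]: (-1)·-1+(2)·1+(-1)·-1+(-2)·1+(1)·0 = 2
  [I]: (-1)·-1+(2)·1+(-1)·1+(-2)·0+(1)·1 = 3
⇒ M^-1 T^2 I^3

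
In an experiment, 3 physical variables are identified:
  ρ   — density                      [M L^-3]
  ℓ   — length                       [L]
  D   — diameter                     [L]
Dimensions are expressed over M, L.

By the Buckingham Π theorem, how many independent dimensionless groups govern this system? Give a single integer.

Exponent matrix [M,L] × [ρ,ℓ,D]:
  M: [ 1  0  0]
  L: [-3  1  1]
Row reduction gives pivot columns ρ,ℓ; rank = 2
3 vars − rank 2 = 1 Π group

1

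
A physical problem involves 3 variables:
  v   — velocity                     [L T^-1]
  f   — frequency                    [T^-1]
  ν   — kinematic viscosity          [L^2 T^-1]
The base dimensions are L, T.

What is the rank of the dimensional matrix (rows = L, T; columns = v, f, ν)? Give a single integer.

2

Dimensional matrix (L×T by v×f×ν):
  L: [ 1  0  2]
  T: [-1 -1 -1]
Echelon form has 2 nonzero rows (pivots: v,f)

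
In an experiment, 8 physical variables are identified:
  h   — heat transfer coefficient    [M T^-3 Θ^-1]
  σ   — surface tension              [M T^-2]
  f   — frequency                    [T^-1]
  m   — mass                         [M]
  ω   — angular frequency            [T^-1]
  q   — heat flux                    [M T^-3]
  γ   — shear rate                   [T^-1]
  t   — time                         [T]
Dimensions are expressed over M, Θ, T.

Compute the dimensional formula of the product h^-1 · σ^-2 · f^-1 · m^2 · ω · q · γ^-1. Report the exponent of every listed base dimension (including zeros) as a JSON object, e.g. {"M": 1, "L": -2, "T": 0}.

{"M": 0, "Θ": 1, "T": 5}

Exponent matrix [M,Θ,T] × [h,σ,f,m,ω,q,γ,t]:
  M: [ 1  1  0  1  0  1  0  0]
  Θ: [-1  0  0  0  0  0  0  0]
  T: [-3 -2 -1  0 -1 -3 -1  1]
  [M]: (-1)·1+(-2)·1+(-1)·0+(2)·1+(1)·0+(1)·1+(-1)·0 = 0
  [Θ]: (-1)·-1+(-2)·0+(-1)·0+(2)·0+(1)·0+(1)·0+(-1)·0 = 1
  [T]: (-1)·-3+(-2)·-2+(-1)·-1+(2)·0+(1)·-1+(1)·-3+(-1)·-1 = 5
⇒ Θ T^5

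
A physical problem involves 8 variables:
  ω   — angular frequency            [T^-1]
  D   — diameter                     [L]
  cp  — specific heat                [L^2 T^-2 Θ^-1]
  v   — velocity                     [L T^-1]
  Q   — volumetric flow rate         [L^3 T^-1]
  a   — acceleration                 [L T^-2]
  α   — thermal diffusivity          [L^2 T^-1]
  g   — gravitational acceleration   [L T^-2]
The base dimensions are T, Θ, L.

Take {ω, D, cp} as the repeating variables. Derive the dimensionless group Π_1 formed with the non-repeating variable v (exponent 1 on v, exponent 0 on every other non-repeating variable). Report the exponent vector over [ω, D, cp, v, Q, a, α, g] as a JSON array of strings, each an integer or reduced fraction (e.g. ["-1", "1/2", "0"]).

Write exponents as rows T,Θ,L / cols ω,D,cp,v,Q,a,α,g:
  T: [-1  0 -2 -1 -1 -2 -1 -2]
  Θ: [ 0  0 -1  0  0  0  0  0]
  L: [ 0  1  2  1  3  1  2  1]
Echelon form has 3 nonzero rows (pivots: ω,D,cp)
Repeat: ω,D,cp; free: v,Q,a,α,g
RREF:
  r0: [   1    0    0    1    1    2    1    2]
  r1: [   0    1    0    1    3    1    2    1]
  r2: [   0    0    1    0    0    0    0    0]
Fix exponent of v at 1, Q at 0, a at 0, α at 0, g at 0; solve each RREF row for its pivot's exponent:
  r0: exp(ω) + (1)·1 = 0 ⇒ exp(ω) = -1
  r1: exp(D) + (1)·1 = 0 ⇒ exp(D) = -1
  r2: exp(cp) + (0)·1 = 0 ⇒ exp(cp) = 0
Π_1 = ω^-1 · D^-1 · v

["-1", "-1", "0", "1", "0", "0", "0", "0"]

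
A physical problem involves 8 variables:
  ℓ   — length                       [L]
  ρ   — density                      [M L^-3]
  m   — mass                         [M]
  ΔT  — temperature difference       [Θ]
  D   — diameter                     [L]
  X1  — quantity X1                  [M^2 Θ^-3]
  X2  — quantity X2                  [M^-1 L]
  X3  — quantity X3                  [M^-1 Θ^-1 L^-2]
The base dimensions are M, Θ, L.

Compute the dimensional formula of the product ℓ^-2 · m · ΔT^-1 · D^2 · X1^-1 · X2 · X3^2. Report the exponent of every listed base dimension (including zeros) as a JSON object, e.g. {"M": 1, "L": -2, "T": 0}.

Exponent matrix [M,Θ,L] × [ℓ,ρ,m,ΔT,D,X1,X2,X3]:
  M: [ 0  1  1  0  0  2 -1 -1]
  Θ: [ 0  0  0  1  0 -3  0 -1]
  L: [ 1 -3  0  0  1  0  1 -2]
  [M]: (-2)·0+(1)·1+(-1)·0+(2)·0+(-1)·2+(1)·-1+(2)·-1 = -4
  [Θ]: (-2)·0+(1)·0+(-1)·1+(2)·0+(-1)·-3+(1)·0+(2)·-1 = 0
  [L]: (-2)·1+(1)·0+(-1)·0+(2)·1+(-1)·0+(1)·1+(2)·-2 = -3
⇒ M^-4 L^-3

{"M": -4, "Θ": 0, "L": -3}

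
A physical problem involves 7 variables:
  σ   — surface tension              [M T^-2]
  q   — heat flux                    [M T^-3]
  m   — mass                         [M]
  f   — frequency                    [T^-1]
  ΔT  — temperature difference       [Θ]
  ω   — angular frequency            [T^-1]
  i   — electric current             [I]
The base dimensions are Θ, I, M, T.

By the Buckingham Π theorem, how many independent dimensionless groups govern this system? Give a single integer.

3

Exponent matrix [Θ,I,M,T] × [σ,q,m,f,ΔT,ω,i]:
  Θ: [ 0  0  0  0  1  0  0]
  I: [ 0  0  0  0  0  0  1]
  M: [ 1  1  1  0  0  0  0]
  T: [-2 -3  0 -1  0 -1  0]
Row reduction gives pivot columns σ,q,ΔT,i; rank = 4
Π count = n − r = 7 − 4 = 3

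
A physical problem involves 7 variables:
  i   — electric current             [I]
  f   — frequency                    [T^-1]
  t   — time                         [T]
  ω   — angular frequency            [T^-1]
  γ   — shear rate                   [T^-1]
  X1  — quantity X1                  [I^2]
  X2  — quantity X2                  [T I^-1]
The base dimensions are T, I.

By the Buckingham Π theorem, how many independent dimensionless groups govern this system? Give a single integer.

Exponent matrix [T,I] × [i,f,t,ω,γ,X1,X2]:
  T: [ 0 -1  1 -1 -1  0  1]
  I: [ 1  0  0  0  0  2 -1]
RREF → pivots at {i,f} ⇒ r = 2
Π count = n − r = 7 − 2 = 5

5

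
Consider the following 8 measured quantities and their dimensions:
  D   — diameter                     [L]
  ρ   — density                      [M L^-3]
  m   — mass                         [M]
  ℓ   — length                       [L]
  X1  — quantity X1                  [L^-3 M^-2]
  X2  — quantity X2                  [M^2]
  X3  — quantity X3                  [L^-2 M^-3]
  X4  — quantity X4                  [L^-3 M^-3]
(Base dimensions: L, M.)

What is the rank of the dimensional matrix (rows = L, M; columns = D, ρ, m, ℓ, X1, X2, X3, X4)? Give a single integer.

Dimensional matrix (L×M by D×ρ×m×ℓ×X1×X2×X3×X4):
  L: [ 1 -3  0  1 -3  0 -2 -3]
  M: [ 0  1  1  0 -2  2 -3 -3]
RREF → pivots at {D,ρ} ⇒ r = 2

2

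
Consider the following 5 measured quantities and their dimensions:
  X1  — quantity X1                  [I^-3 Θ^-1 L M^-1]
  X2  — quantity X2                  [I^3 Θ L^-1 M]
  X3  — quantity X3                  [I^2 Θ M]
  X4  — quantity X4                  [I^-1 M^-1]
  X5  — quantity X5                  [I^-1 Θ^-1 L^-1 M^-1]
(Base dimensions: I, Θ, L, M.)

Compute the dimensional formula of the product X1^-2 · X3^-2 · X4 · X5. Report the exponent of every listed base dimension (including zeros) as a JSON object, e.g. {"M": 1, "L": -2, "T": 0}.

{"I": 0, "Θ": -1, "L": -3, "M": -2}

Exponent matrix [I,Θ,L,M] × [X1,X2,X3,X4,X5]:
  I: [-3  3  2 -1 -1]
  Θ: [-1  1  1  0 -1]
  L: [ 1 -1  0  0 -1]
  M: [-1  1  1 -1 -1]
  [I]: (-2)·-3+(-2)·2+(1)·-1+(1)·-1 = 0
  [Θ]: (-2)·-1+(-2)·1+(1)·0+(1)·-1 = -1
  [L]: (-2)·1+(-2)·0+(1)·0+(1)·-1 = -3
  [M]: (-2)·-1+(-2)·1+(1)·-1+(1)·-1 = -2
⇒ Θ^-1 L^-3 M^-2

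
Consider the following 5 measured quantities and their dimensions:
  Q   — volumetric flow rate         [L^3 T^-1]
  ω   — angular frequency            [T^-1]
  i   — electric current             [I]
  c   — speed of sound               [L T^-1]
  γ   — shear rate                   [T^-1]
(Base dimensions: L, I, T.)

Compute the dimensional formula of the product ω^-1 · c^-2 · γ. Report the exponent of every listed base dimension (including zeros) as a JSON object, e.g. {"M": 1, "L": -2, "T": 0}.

Exponent matrix [L,I,T] × [Q,ω,i,c,γ]:
  L: [ 3  0  0  1  0]
  I: [ 0  0  1  0  0]
  T: [-1 -1  0 -1 -1]
  [L]: (-1)·0+(-2)·1+(1)·0 = -2
  [I]: (-1)·0+(-2)·0+(1)·0 = 0
  [T]: (-1)·-1+(-2)·-1+(1)·-1 = 2
⇒ L^-2 T^2

{"L": -2, "I": 0, "T": 2}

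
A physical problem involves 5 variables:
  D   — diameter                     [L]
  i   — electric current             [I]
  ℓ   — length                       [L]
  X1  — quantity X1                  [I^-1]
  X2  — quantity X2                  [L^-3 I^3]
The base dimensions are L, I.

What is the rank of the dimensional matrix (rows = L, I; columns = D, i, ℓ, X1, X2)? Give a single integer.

Exponent matrix [L,I] × [D,i,ℓ,X1,X2]:
  L: [ 1  0  1  0 -3]
  I: [ 0  1  0 -1  3]
Echelon form has 2 nonzero rows (pivots: D,i)

2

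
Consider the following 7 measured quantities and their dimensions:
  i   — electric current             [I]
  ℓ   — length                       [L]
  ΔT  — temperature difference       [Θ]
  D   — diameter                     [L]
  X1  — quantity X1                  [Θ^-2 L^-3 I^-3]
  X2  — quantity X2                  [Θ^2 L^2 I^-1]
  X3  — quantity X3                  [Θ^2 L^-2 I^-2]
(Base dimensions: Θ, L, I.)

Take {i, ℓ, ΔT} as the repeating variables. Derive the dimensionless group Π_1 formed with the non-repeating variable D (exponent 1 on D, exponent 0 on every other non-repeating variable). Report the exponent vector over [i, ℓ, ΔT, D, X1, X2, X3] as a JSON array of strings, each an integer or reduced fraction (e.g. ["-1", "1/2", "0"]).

["0", "-1", "0", "1", "0", "0", "0"]

Exponent matrix [Θ,L,I] × [i,ℓ,ΔT,D,X1,X2,X3]:
  Θ: [ 0  0  1  0 -2  2  2]
  L: [ 0  1  0  1 -3  2 -2]
  I: [ 1  0  0  0 -3 -1 -2]
RREF → pivots at {i,ℓ,ΔT} ⇒ r = 3
Repeat: i,ℓ,ΔT; free: D,X1,X2,X3
RREF:
  r0: [   1    0    0    0   -3   -1   -2]
  r1: [   0    1    0    1   -3    2   -2]
  r2: [   0    0    1    0   -2    2    2]
Fix exponent of D at 1, X1 at 0, X2 at 0, X3 at 0; solve each RREF row for its pivot's exponent:
  r0: exp(i) + (0)·1 = 0 ⇒ exp(i) = 0
  r1: exp(ℓ) + (1)·1 = 0 ⇒ exp(ℓ) = -1
  r2: exp(ΔT) + (0)·1 = 0 ⇒ exp(ΔT) = 0
Π_1 = ℓ^-1 · D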